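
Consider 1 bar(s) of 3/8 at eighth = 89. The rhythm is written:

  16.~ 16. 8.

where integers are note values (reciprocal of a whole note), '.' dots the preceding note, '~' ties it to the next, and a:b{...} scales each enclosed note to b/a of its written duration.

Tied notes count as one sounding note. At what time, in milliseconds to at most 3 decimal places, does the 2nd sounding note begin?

1. 0.0ms @ 0 + 1011.236ms (3/2)
2. 1011.236ms @ 3/2 + 1011.236ms (3/2)

note 2 onset = 3/2b = 1011.236ms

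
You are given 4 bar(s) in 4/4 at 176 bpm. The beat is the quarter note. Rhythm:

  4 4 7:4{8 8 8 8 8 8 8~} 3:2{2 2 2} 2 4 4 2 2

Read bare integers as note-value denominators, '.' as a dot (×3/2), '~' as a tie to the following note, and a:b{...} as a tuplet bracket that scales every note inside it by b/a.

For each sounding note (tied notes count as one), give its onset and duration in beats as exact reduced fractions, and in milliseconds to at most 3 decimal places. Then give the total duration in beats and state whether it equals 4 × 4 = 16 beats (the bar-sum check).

1) 0.0ms=0b +340.909ms=1b
2) 340.909ms=1b +340.909ms=1b
3) 681.818ms=2b +97.403ms=2/7b
4) 779.221ms=16/7b +97.403ms=2/7b
5) 876.623ms=18/7b +97.403ms=2/7b
6) 974.026ms=20/7b +97.403ms=2/7b
7) 1071.429ms=22/7b +97.403ms=2/7b
8) 1168.831ms=24/7b +97.403ms=2/7b
9) 1266.234ms=26/7b +551.948ms=34/21b
10) 1818.182ms=16/3b +454.545ms=4/3b
11) 2272.727ms=20/3b +454.545ms=4/3b
12) 2727.273ms=8b +681.818ms=2b
13) 3409.091ms=10b +340.909ms=1b
14) 3750.0ms=11b +340.909ms=1b
15) 4090.909ms=12b +681.818ms=2b
16) 4772.727ms=14b +681.818ms=2b
Σ=16b of 16 (176bpm 4/4) — PASS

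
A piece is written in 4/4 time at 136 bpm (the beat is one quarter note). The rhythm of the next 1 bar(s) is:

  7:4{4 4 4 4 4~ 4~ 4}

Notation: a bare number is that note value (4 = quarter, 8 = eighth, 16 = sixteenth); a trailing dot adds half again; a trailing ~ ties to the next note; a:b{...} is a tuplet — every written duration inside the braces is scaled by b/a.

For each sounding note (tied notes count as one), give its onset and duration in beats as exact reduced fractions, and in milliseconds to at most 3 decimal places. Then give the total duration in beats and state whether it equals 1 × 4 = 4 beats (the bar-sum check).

1) 0.0ms=0b +252.101ms=4/7b
2) 252.101ms=4/7b +252.101ms=4/7b
3) 504.202ms=8/7b +252.101ms=4/7b
4) 756.303ms=12/7b +252.101ms=4/7b
5) 1008.403ms=16/7b +756.303ms=12/7b
Σ=4b of 4 (136bpm 4/4) — PASS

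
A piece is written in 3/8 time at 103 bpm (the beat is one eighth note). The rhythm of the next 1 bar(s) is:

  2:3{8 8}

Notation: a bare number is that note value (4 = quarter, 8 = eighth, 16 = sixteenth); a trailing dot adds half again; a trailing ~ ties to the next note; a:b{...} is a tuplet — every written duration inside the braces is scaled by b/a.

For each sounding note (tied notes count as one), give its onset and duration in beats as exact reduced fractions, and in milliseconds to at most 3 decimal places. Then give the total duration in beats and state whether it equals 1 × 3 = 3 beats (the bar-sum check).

1) 0.0ms=0b +873.786ms=3/2b
2) 873.786ms=3/2b +873.786ms=3/2b
Σ=3b of 3 (103bpm 3/8) — PASS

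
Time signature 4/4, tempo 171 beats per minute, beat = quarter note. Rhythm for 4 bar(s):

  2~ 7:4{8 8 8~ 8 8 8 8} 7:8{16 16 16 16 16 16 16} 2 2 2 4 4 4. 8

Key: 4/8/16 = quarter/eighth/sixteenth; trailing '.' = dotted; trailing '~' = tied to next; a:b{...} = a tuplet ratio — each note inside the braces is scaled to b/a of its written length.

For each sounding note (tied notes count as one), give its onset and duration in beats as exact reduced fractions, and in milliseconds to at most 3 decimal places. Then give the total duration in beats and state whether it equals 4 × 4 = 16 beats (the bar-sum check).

1) 0.0ms=0b +802.005ms=16/7b
2) 802.005ms=16/7b +100.251ms=2/7b
3) 902.256ms=18/7b +200.501ms=4/7b
4) 1102.757ms=22/7b +100.251ms=2/7b
5) 1203.008ms=24/7b +100.251ms=2/7b
6) 1303.258ms=26/7b +100.251ms=2/7b
7) 1403.509ms=4b +100.251ms=2/7b
8) 1503.759ms=30/7b +100.251ms=2/7b
9) 1604.01ms=32/7b +100.251ms=2/7b
10) 1704.261ms=34/7b +100.251ms=2/7b
11) 1804.511ms=36/7b +100.251ms=2/7b
12) 1904.762ms=38/7b +100.251ms=2/7b
13) 2005.013ms=40/7b +100.251ms=2/7b
14) 2105.263ms=6b +701.754ms=2b
15) 2807.018ms=8b +701.754ms=2b
16) 3508.772ms=10b +701.754ms=2b
17) 4210.526ms=12b +350.877ms=1b
18) 4561.404ms=13b +350.877ms=1b
19) 4912.281ms=14b +526.316ms=3/2b
20) 5438.596ms=31/2b +175.439ms=1/2b
Σ=16b of 16 (171bpm 4/4) — PASS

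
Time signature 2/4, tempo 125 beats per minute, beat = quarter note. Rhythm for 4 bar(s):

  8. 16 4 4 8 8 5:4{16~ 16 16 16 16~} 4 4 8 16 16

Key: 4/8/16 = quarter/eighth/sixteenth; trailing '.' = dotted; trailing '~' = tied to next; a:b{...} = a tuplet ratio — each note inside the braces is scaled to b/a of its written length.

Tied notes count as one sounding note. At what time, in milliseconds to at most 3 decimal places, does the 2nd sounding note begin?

note 2 onset = 3/4b = 360.0ms

1. 0.0ms @ 0 + 360.0ms (3/4)
2. 360.0ms @ 3/4 + 120.0ms (1/4)
3. 480.0ms @ 1 + 480.0ms (1)
4. 960.0ms @ 2 + 480.0ms (1)
5. 1440.0ms @ 3 + 240.0ms (1/2)
6. 1680.0ms @ 7/2 + 240.0ms (1/2)
7. 1920.0ms @ 4 + 192.0ms (2/5)
8. 2112.0ms @ 22/5 + 96.0ms (1/5)
9. 2208.0ms @ 23/5 + 96.0ms (1/5)
10. 2304.0ms @ 24/5 + 576.0ms (6/5)
11. 2880.0ms @ 6 + 480.0ms (1)
12. 3360.0ms @ 7 + 240.0ms (1/2)
13. 3600.0ms @ 15/2 + 120.0ms (1/4)
14. 3720.0ms @ 31/4 + 120.0ms (1/4)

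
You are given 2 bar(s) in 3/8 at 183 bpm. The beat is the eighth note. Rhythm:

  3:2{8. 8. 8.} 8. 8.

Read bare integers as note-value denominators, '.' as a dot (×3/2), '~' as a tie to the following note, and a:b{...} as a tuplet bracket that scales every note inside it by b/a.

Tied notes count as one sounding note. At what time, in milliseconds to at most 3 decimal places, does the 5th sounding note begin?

note 5 onset = 9/2b = 1475.41ms

1. 0.0ms @ 0 + 327.869ms (1)
2. 327.869ms @ 1 + 327.869ms (1)
3. 655.738ms @ 2 + 327.869ms (1)
4. 983.607ms @ 3 + 491.803ms (3/2)
5. 1475.41ms @ 9/2 + 491.803ms (3/2)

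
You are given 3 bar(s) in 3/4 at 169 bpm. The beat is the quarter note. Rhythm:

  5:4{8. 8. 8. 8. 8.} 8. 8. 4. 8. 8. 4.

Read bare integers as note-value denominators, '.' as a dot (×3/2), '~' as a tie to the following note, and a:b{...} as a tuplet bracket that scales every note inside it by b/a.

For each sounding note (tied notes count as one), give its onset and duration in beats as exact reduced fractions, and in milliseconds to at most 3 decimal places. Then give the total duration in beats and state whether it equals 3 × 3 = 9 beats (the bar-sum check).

1) 0.0ms=0b +213.018ms=3/5b
2) 213.018ms=3/5b +213.018ms=3/5b
3) 426.036ms=6/5b +213.018ms=3/5b
4) 639.053ms=9/5b +213.018ms=3/5b
5) 852.071ms=12/5b +213.018ms=3/5b
6) 1065.089ms=3b +266.272ms=3/4b
7) 1331.361ms=15/4b +266.272ms=3/4b
8) 1597.633ms=9/2b +532.544ms=3/2b
9) 2130.178ms=6b +266.272ms=3/4b
10) 2396.45ms=27/4b +266.272ms=3/4b
11) 2662.722ms=15/2b +532.544ms=3/2b
Σ=9b of 9 (169bpm 3/4) — PASS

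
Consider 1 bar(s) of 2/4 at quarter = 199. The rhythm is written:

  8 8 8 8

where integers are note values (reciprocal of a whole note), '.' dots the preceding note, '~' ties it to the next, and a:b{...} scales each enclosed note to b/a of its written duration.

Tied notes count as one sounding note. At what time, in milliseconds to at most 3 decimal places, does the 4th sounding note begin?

note 4 onset = 3/2b = 452.261ms

1. 0.0ms @ 0 + 150.754ms (1/2)
2. 150.754ms @ 1/2 + 150.754ms (1/2)
3. 301.508ms @ 1 + 150.754ms (1/2)
4. 452.261ms @ 3/2 + 150.754ms (1/2)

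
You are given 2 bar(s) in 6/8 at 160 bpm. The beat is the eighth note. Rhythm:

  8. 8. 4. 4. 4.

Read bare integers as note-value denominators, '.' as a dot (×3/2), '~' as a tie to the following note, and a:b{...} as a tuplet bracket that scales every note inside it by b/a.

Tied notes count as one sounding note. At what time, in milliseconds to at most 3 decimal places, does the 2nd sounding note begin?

1. 0.0ms @ 0 + 562.5ms (3/2)
2. 562.5ms @ 3/2 + 562.5ms (3/2)
3. 1125.0ms @ 3 + 1125.0ms (3)
4. 2250.0ms @ 6 + 1125.0ms (3)
5. 3375.0ms @ 9 + 1125.0ms (3)

note 2 onset = 3/2b = 562.5ms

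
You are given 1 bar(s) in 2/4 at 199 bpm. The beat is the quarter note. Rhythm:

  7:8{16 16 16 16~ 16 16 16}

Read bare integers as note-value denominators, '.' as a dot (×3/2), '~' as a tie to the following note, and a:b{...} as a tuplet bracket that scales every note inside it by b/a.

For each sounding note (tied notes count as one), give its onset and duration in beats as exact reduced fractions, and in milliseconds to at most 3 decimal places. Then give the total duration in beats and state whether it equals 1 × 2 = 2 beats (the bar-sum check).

1) 0.0ms=0b +86.145ms=2/7b
2) 86.145ms=2/7b +86.145ms=2/7b
3) 172.29ms=4/7b +86.145ms=2/7b
4) 258.435ms=6/7b +172.29ms=4/7b
5) 430.725ms=10/7b +86.145ms=2/7b
6) 516.87ms=12/7b +86.145ms=2/7b
Σ=2b of 2 (199bpm 2/4) — PASS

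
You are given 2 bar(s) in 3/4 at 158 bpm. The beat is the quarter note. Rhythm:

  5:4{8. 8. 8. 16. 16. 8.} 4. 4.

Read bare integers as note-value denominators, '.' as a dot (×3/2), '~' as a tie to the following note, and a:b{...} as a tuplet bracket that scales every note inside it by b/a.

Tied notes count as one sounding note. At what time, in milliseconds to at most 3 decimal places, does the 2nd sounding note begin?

note 2 onset = 3/5b = 227.848ms

1. 0.0ms @ 0 + 227.848ms (3/5)
2. 227.848ms @ 3/5 + 227.848ms (3/5)
3. 455.696ms @ 6/5 + 227.848ms (3/5)
4. 683.544ms @ 9/5 + 113.924ms (3/10)
5. 797.468ms @ 21/10 + 113.924ms (3/10)
6. 911.392ms @ 12/5 + 227.848ms (3/5)
7. 1139.241ms @ 3 + 569.62ms (3/2)
8. 1708.861ms @ 9/2 + 569.62ms (3/2)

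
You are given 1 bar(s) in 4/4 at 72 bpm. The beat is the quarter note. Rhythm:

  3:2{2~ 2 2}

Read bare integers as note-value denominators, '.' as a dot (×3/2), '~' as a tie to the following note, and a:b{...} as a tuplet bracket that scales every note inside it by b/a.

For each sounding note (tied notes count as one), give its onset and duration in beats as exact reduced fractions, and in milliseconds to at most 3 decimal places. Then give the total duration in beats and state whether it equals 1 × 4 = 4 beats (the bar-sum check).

1) 0.0ms=0b +2222.222ms=8/3b
2) 2222.222ms=8/3b +1111.111ms=4/3b
Σ=4b of 4 (72bpm 4/4) — PASS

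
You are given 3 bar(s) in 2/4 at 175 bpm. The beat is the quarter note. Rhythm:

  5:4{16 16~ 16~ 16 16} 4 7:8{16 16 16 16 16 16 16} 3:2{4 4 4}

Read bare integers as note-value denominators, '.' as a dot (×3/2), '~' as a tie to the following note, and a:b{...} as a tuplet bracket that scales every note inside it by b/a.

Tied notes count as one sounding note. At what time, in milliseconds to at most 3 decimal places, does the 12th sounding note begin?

note 12 onset = 4b = 1371.429ms

1. 0.0ms @ 0 + 68.571ms (1/5)
2. 68.571ms @ 1/5 + 205.714ms (3/5)
3. 274.286ms @ 4/5 + 68.571ms (1/5)
4. 342.857ms @ 1 + 342.857ms (1)
5. 685.714ms @ 2 + 97.959ms (2/7)
6. 783.673ms @ 16/7 + 97.959ms (2/7)
7. 881.633ms @ 18/7 + 97.959ms (2/7)
8. 979.592ms @ 20/7 + 97.959ms (2/7)
9. 1077.551ms @ 22/7 + 97.959ms (2/7)
10. 1175.51ms @ 24/7 + 97.959ms (2/7)
11. 1273.469ms @ 26/7 + 97.959ms (2/7)
12. 1371.429ms @ 4 + 228.571ms (2/3)
13. 1600.0ms @ 14/3 + 228.571ms (2/3)
14. 1828.571ms @ 16/3 + 228.571ms (2/3)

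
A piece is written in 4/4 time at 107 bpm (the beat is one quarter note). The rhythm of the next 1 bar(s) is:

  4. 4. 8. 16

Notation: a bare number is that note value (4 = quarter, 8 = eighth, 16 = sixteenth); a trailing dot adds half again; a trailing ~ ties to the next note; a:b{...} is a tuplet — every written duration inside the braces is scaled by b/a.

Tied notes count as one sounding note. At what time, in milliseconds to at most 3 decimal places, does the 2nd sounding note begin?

note 2 onset = 3/2b = 841.121ms

1. 0.0ms @ 0 + 841.121ms (3/2)
2. 841.121ms @ 3/2 + 841.121ms (3/2)
3. 1682.243ms @ 3 + 420.561ms (3/4)
4. 2102.804ms @ 15/4 + 140.187ms (1/4)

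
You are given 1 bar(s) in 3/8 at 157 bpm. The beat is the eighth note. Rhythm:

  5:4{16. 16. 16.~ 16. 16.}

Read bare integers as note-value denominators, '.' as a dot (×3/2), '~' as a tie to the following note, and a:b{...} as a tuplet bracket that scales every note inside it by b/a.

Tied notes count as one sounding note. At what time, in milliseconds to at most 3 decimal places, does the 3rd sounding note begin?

1. 0.0ms @ 0 + 229.299ms (3/5)
2. 229.299ms @ 3/5 + 229.299ms (3/5)
3. 458.599ms @ 6/5 + 458.599ms (6/5)
4. 917.197ms @ 12/5 + 229.299ms (3/5)

note 3 onset = 6/5b = 458.599ms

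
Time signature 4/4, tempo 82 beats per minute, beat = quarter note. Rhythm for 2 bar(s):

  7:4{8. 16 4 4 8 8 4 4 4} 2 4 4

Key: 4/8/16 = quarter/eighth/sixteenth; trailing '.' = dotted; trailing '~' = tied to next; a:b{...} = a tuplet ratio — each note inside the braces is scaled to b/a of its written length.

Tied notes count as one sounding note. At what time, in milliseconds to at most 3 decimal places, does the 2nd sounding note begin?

1. 0.0ms @ 0 + 313.589ms (3/7)
2. 313.589ms @ 3/7 + 104.53ms (1/7)
3. 418.118ms @ 4/7 + 418.118ms (4/7)
4. 836.237ms @ 8/7 + 418.118ms (4/7)
5. 1254.355ms @ 12/7 + 209.059ms (2/7)
6. 1463.415ms @ 2 + 209.059ms (2/7)
7. 1672.474ms @ 16/7 + 418.118ms (4/7)
8. 2090.592ms @ 20/7 + 418.118ms (4/7)
9. 2508.711ms @ 24/7 + 418.118ms (4/7)
10. 2926.829ms @ 4 + 1463.415ms (2)
11. 4390.244ms @ 6 + 731.707ms (1)
12. 5121.951ms @ 7 + 731.707ms (1)

note 2 onset = 3/7b = 313.589ms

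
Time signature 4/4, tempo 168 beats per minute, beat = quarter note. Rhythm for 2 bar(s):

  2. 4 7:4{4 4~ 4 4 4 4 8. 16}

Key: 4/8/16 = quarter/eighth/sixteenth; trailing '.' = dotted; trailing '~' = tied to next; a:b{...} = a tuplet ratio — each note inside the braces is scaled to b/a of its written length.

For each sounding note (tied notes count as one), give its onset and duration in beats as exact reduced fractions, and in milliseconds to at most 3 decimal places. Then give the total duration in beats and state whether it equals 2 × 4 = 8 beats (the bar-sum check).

1) 0.0ms=0b +1071.429ms=3b
2) 1071.429ms=3b +357.143ms=1b
3) 1428.571ms=4b +204.082ms=4/7b
4) 1632.653ms=32/7b +408.163ms=8/7b
5) 2040.816ms=40/7b +204.082ms=4/7b
6) 2244.898ms=44/7b +204.082ms=4/7b
7) 2448.98ms=48/7b +204.082ms=4/7b
8) 2653.061ms=52/7b +153.061ms=3/7b
9) 2806.122ms=55/7b +51.02ms=1/7b
Σ=8b of 8 (168bpm 4/4) — PASS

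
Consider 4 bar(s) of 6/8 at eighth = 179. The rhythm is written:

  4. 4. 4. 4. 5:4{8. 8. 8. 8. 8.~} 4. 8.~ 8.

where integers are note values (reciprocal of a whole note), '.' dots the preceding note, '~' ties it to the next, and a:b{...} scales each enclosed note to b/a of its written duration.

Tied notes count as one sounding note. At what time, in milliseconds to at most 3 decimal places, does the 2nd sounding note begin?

1. 0.0ms @ 0 + 1005.587ms (3)
2. 1005.587ms @ 3 + 1005.587ms (3)
3. 2011.173ms @ 6 + 1005.587ms (3)
4. 3016.76ms @ 9 + 1005.587ms (3)
5. 4022.346ms @ 12 + 402.235ms (6/5)
6. 4424.581ms @ 66/5 + 402.235ms (6/5)
7. 4826.816ms @ 72/5 + 402.235ms (6/5)
8. 5229.05ms @ 78/5 + 402.235ms (6/5)
9. 5631.285ms @ 84/5 + 1407.821ms (21/5)
10. 7039.106ms @ 21 + 1005.587ms (3)

note 2 onset = 3b = 1005.587ms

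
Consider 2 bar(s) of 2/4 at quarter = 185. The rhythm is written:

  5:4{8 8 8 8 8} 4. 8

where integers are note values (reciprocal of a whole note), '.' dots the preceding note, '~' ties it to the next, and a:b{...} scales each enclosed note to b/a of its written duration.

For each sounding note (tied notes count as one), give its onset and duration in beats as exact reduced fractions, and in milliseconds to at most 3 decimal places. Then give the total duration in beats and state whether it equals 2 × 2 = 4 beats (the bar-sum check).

1) 0.0ms=0b +129.73ms=2/5b
2) 129.73ms=2/5b +129.73ms=2/5b
3) 259.459ms=4/5b +129.73ms=2/5b
4) 389.189ms=6/5b +129.73ms=2/5b
5) 518.919ms=8/5b +129.73ms=2/5b
6) 648.649ms=2b +486.486ms=3/2b
7) 1135.135ms=7/2b +162.162ms=1/2b
Σ=4b of 4 (185bpm 2/4) — PASS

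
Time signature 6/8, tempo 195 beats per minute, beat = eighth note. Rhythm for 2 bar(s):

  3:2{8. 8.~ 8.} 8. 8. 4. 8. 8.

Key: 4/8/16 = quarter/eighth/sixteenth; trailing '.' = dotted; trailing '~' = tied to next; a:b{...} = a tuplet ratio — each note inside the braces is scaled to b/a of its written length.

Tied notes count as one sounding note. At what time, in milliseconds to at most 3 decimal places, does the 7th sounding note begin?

1. 0.0ms @ 0 + 307.692ms (1)
2. 307.692ms @ 1 + 615.385ms (2)
3. 923.077ms @ 3 + 461.538ms (3/2)
4. 1384.615ms @ 9/2 + 461.538ms (3/2)
5. 1846.154ms @ 6 + 923.077ms (3)
6. 2769.231ms @ 9 + 461.538ms (3/2)
7. 3230.769ms @ 21/2 + 461.538ms (3/2)

note 7 onset = 21/2b = 3230.769ms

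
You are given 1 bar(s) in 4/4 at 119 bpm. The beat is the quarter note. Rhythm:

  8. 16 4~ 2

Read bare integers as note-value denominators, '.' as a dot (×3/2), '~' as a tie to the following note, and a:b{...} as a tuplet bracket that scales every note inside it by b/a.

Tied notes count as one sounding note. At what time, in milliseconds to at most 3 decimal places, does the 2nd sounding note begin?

note 2 onset = 3/4b = 378.151ms

1. 0.0ms @ 0 + 378.151ms (3/4)
2. 378.151ms @ 3/4 + 126.05ms (1/4)
3. 504.202ms @ 1 + 1512.605ms (3)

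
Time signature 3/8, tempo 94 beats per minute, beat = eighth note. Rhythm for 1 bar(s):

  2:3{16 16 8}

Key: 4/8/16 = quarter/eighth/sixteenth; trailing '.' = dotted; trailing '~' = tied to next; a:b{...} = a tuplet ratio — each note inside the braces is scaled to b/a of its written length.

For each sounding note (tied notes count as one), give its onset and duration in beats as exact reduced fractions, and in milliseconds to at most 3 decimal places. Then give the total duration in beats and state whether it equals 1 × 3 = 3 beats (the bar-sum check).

1) 0.0ms=0b +478.723ms=3/4b
2) 478.723ms=3/4b +478.723ms=3/4b
3) 957.447ms=3/2b +957.447ms=3/2b
Σ=3b of 3 (94bpm 3/8) — PASS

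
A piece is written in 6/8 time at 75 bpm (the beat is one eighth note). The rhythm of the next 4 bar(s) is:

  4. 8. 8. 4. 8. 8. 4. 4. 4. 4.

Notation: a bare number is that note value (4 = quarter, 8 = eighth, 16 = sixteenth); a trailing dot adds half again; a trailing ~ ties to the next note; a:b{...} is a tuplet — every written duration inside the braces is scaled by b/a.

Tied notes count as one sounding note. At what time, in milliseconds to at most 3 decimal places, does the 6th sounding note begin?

note 6 onset = 21/2b = 8400.0ms

1. 0.0ms @ 0 + 2400.0ms (3)
2. 2400.0ms @ 3 + 1200.0ms (3/2)
3. 3600.0ms @ 9/2 + 1200.0ms (3/2)
4. 4800.0ms @ 6 + 2400.0ms (3)
5. 7200.0ms @ 9 + 1200.0ms (3/2)
6. 8400.0ms @ 21/2 + 1200.0ms (3/2)
7. 9600.0ms @ 12 + 2400.0ms (3)
8. 12000.0ms @ 15 + 2400.0ms (3)
9. 14400.0ms @ 18 + 2400.0ms (3)
10. 16800.0ms @ 21 + 2400.0ms (3)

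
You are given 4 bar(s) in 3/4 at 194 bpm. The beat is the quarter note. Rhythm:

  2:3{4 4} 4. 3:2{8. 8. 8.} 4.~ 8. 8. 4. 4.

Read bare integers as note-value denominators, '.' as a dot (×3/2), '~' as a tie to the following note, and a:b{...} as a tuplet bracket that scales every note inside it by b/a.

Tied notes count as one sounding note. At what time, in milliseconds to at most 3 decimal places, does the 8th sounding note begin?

note 8 onset = 33/4b = 2551.546ms

1. 0.0ms @ 0 + 463.918ms (3/2)
2. 463.918ms @ 3/2 + 463.918ms (3/2)
3. 927.835ms @ 3 + 463.918ms (3/2)
4. 1391.753ms @ 9/2 + 154.639ms (1/2)
5. 1546.392ms @ 5 + 154.639ms (1/2)
6. 1701.031ms @ 11/2 + 154.639ms (1/2)
7. 1855.67ms @ 6 + 695.876ms (9/4)
8. 2551.546ms @ 33/4 + 231.959ms (3/4)
9. 2783.505ms @ 9 + 463.918ms (3/2)
10. 3247.423ms @ 21/2 + 463.918ms (3/2)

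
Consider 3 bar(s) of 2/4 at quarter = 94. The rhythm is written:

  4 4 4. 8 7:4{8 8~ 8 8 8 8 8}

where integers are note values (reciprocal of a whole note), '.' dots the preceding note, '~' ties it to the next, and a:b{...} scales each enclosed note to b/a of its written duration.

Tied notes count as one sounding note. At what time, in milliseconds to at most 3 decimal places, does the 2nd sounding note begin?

1. 0.0ms @ 0 + 638.298ms (1)
2. 638.298ms @ 1 + 638.298ms (1)
3. 1276.596ms @ 2 + 957.447ms (3/2)
4. 2234.043ms @ 7/2 + 319.149ms (1/2)
5. 2553.191ms @ 4 + 182.371ms (2/7)
6. 2735.562ms @ 30/7 + 364.742ms (4/7)
7. 3100.304ms @ 34/7 + 182.371ms (2/7)
8. 3282.675ms @ 36/7 + 182.371ms (2/7)
9. 3465.046ms @ 38/7 + 182.371ms (2/7)
10. 3647.416ms @ 40/7 + 182.371ms (2/7)

note 2 onset = 1b = 638.298ms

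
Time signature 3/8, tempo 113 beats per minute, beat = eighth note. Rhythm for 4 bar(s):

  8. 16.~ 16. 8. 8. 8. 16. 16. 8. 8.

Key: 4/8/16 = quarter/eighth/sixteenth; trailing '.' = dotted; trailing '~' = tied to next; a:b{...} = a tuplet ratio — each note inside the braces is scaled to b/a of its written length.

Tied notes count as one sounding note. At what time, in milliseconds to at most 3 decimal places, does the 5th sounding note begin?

note 5 onset = 6b = 3185.841ms

1. 0.0ms @ 0 + 796.46ms (3/2)
2. 796.46ms @ 3/2 + 796.46ms (3/2)
3. 1592.92ms @ 3 + 796.46ms (3/2)
4. 2389.381ms @ 9/2 + 796.46ms (3/2)
5. 3185.841ms @ 6 + 796.46ms (3/2)
6. 3982.301ms @ 15/2 + 398.23ms (3/4)
7. 4380.531ms @ 33/4 + 398.23ms (3/4)
8. 4778.761ms @ 9 + 796.46ms (3/2)
9. 5575.221ms @ 21/2 + 796.46ms (3/2)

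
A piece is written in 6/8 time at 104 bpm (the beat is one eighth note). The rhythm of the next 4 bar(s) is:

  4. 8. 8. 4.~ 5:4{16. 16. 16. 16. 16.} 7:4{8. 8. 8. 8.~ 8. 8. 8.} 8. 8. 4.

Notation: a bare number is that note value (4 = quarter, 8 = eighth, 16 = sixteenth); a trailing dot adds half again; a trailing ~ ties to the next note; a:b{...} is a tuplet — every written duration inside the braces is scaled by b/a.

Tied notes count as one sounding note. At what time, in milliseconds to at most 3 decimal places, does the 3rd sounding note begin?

note 3 onset = 9/2b = 2596.154ms

1. 0.0ms @ 0 + 1730.769ms (3)
2. 1730.769ms @ 3 + 865.385ms (3/2)
3. 2596.154ms @ 9/2 + 865.385ms (3/2)
4. 3461.538ms @ 6 + 2076.923ms (18/5)
5. 5538.462ms @ 48/5 + 346.154ms (3/5)
6. 5884.615ms @ 51/5 + 346.154ms (3/5)
7. 6230.769ms @ 54/5 + 346.154ms (3/5)
8. 6576.923ms @ 57/5 + 346.154ms (3/5)
9. 6923.077ms @ 12 + 494.505ms (6/7)
10. 7417.582ms @ 90/7 + 494.505ms (6/7)
11. 7912.088ms @ 96/7 + 494.505ms (6/7)
12. 8406.593ms @ 102/7 + 989.011ms (12/7)
13. 9395.604ms @ 114/7 + 494.505ms (6/7)
14. 9890.11ms @ 120/7 + 494.505ms (6/7)
15. 10384.615ms @ 18 + 865.385ms (3/2)
16. 11250.0ms @ 39/2 + 865.385ms (3/2)
17. 12115.385ms @ 21 + 1730.769ms (3)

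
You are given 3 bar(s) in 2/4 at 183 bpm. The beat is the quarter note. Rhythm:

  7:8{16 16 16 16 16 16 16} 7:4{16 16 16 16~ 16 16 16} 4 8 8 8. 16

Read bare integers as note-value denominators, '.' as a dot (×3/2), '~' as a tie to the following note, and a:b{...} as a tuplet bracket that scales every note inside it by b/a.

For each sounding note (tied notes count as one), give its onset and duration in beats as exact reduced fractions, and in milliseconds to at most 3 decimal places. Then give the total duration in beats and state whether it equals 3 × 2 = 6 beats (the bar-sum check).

1) 0.0ms=0b +93.677ms=2/7b
2) 93.677ms=2/7b +93.677ms=2/7b
3) 187.354ms=4/7b +93.677ms=2/7b
4) 281.03ms=6/7b +93.677ms=2/7b
5) 374.707ms=8/7b +93.677ms=2/7b
6) 468.384ms=10/7b +93.677ms=2/7b
7) 562.061ms=12/7b +93.677ms=2/7b
8) 655.738ms=2b +46.838ms=1/7b
9) 702.576ms=15/7b +46.838ms=1/7b
10) 749.415ms=16/7b +46.838ms=1/7b
11) 796.253ms=17/7b +93.677ms=2/7b
12) 889.93ms=19/7b +46.838ms=1/7b
13) 936.768ms=20/7b +46.838ms=1/7b
14) 983.607ms=3b +327.869ms=1b
15) 1311.475ms=4b +163.934ms=1/2b
16) 1475.41ms=9/2b +163.934ms=1/2b
17) 1639.344ms=5b +245.902ms=3/4b
18) 1885.246ms=23/4b +81.967ms=1/4b
Σ=6b of 6 (183bpm 2/4) — PASS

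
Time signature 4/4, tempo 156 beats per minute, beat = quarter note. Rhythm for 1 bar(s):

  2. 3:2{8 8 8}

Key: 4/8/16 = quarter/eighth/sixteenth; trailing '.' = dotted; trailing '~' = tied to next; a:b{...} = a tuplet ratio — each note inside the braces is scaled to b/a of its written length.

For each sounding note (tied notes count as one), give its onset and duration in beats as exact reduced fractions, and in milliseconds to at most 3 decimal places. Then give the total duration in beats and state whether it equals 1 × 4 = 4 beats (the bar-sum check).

1) 0.0ms=0b +1153.846ms=3b
2) 1153.846ms=3b +128.205ms=1/3b
3) 1282.051ms=10/3b +128.205ms=1/3b
4) 1410.256ms=11/3b +128.205ms=1/3b
Σ=4b of 4 (156bpm 4/4) — PASS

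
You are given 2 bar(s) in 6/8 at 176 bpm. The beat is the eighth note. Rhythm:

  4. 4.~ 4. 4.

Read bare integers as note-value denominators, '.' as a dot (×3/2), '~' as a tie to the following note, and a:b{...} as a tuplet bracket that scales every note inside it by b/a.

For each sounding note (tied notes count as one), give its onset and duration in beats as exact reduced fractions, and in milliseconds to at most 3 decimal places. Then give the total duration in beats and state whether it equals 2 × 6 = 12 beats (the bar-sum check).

1) 0.0ms=0b +1022.727ms=3b
2) 1022.727ms=3b +2045.455ms=6b
3) 3068.182ms=9b +1022.727ms=3b
Σ=12b of 12 (176bpm 6/8) — PASS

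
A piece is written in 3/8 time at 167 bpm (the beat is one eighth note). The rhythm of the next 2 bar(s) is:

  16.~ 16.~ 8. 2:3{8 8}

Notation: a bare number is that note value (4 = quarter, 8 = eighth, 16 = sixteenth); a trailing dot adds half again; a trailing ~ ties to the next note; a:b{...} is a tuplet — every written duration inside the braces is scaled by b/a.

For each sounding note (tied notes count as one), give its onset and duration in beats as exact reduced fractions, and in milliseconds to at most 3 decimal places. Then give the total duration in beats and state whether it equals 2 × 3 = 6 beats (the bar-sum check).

1) 0.0ms=0b +1077.844ms=3b
2) 1077.844ms=3b +538.922ms=3/2b
3) 1616.766ms=9/2b +538.922ms=3/2b
Σ=6b of 6 (167bpm 3/8) — PASS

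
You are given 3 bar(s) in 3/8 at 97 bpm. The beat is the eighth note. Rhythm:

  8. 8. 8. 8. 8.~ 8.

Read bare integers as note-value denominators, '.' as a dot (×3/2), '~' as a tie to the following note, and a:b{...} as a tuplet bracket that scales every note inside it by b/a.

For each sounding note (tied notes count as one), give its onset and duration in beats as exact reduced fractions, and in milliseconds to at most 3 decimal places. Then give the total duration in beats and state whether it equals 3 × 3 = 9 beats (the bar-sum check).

1) 0.0ms=0b +927.835ms=3/2b
2) 927.835ms=3/2b +927.835ms=3/2b
3) 1855.67ms=3b +927.835ms=3/2b
4) 2783.505ms=9/2b +927.835ms=3/2b
5) 3711.34ms=6b +1855.67ms=3b
Σ=9b of 9 (97bpm 3/8) — PASS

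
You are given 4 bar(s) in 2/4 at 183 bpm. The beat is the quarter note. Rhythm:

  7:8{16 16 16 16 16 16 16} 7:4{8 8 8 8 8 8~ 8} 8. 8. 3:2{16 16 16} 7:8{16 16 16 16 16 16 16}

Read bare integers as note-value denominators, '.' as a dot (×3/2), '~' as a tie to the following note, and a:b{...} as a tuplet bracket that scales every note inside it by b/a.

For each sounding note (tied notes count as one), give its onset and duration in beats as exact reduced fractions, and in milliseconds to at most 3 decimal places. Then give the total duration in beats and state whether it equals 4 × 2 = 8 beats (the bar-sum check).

1) 0.0ms=0b +93.677ms=2/7b
2) 93.677ms=2/7b +93.677ms=2/7b
3) 187.354ms=4/7b +93.677ms=2/7b
4) 281.03ms=6/7b +93.677ms=2/7b
5) 374.707ms=8/7b +93.677ms=2/7b
6) 468.384ms=10/7b +93.677ms=2/7b
7) 562.061ms=12/7b +93.677ms=2/7b
8) 655.738ms=2b +93.677ms=2/7b
9) 749.415ms=16/7b +93.677ms=2/7b
10) 843.091ms=18/7b +93.677ms=2/7b
11) 936.768ms=20/7b +93.677ms=2/7b
12) 1030.445ms=22/7b +93.677ms=2/7b
13) 1124.122ms=24/7b +187.354ms=4/7b
14) 1311.475ms=4b +245.902ms=3/4b
15) 1557.377ms=19/4b +245.902ms=3/4b
16) 1803.279ms=11/2b +54.645ms=1/6b
17) 1857.923ms=17/3b +54.645ms=1/6b
18) 1912.568ms=35/6b +54.645ms=1/6b
19) 1967.213ms=6b +93.677ms=2/7b
20) 2060.89ms=44/7b +93.677ms=2/7b
21) 2154.567ms=46/7b +93.677ms=2/7b
22) 2248.244ms=48/7b +93.677ms=2/7b
23) 2341.92ms=50/7b +93.677ms=2/7b
24) 2435.597ms=52/7b +93.677ms=2/7b
25) 2529.274ms=54/7b +93.677ms=2/7b
Σ=8b of 8 (183bpm 2/4) — PASS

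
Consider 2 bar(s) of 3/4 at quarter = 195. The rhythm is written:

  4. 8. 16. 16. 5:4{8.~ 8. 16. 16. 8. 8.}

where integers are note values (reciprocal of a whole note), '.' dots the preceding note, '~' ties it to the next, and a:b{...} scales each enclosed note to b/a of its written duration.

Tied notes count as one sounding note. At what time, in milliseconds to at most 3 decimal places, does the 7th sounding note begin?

1. 0.0ms @ 0 + 461.538ms (3/2)
2. 461.538ms @ 3/2 + 230.769ms (3/4)
3. 692.308ms @ 9/4 + 115.385ms (3/8)
4. 807.692ms @ 21/8 + 115.385ms (3/8)
5. 923.077ms @ 3 + 369.231ms (6/5)
6. 1292.308ms @ 21/5 + 92.308ms (3/10)
7. 1384.615ms @ 9/2 + 92.308ms (3/10)
8. 1476.923ms @ 24/5 + 184.615ms (3/5)
9. 1661.538ms @ 27/5 + 184.615ms (3/5)

note 7 onset = 9/2b = 1384.615ms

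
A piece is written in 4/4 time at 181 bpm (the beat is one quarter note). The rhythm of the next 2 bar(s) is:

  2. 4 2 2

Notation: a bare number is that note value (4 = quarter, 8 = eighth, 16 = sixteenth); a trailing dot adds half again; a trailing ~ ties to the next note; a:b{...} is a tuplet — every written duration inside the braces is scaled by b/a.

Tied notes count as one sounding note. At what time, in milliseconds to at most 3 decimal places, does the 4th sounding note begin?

note 4 onset = 6b = 1988.95ms

1. 0.0ms @ 0 + 994.475ms (3)
2. 994.475ms @ 3 + 331.492ms (1)
3. 1325.967ms @ 4 + 662.983ms (2)
4. 1988.95ms @ 6 + 662.983ms (2)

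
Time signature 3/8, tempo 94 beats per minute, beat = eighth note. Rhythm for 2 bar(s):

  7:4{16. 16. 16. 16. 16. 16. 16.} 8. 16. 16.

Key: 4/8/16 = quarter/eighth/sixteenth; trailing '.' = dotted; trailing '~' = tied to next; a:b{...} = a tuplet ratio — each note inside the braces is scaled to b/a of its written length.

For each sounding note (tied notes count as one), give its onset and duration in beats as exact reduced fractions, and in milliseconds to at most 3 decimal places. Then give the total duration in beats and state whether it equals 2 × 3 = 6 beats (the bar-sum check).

1) 0.0ms=0b +273.556ms=3/7b
2) 273.556ms=3/7b +273.556ms=3/7b
3) 547.112ms=6/7b +273.556ms=3/7b
4) 820.669ms=9/7b +273.556ms=3/7b
5) 1094.225ms=12/7b +273.556ms=3/7b
6) 1367.781ms=15/7b +273.556ms=3/7b
7) 1641.337ms=18/7b +273.556ms=3/7b
8) 1914.894ms=3b +957.447ms=3/2b
9) 2872.34ms=9/2b +478.723ms=3/4b
10) 3351.064ms=21/4b +478.723ms=3/4b
Σ=6b of 6 (94bpm 3/8) — PASS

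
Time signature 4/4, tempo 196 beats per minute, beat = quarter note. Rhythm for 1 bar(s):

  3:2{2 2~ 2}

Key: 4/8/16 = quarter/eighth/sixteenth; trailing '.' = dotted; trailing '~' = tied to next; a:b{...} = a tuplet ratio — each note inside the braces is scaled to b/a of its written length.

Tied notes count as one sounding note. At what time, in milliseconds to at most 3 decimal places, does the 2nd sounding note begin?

1. 0.0ms @ 0 + 408.163ms (4/3)
2. 408.163ms @ 4/3 + 816.327ms (8/3)

note 2 onset = 4/3b = 408.163ms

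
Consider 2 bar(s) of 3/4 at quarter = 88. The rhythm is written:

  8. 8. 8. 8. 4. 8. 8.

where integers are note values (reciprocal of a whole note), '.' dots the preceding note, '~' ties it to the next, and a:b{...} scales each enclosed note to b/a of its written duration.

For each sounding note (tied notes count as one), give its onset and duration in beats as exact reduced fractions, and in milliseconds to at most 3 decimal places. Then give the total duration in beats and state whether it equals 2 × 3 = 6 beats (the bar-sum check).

1) 0.0ms=0b +511.364ms=3/4b
2) 511.364ms=3/4b +511.364ms=3/4b
3) 1022.727ms=3/2b +511.364ms=3/4b
4) 1534.091ms=9/4b +511.364ms=3/4b
5) 2045.455ms=3b +1022.727ms=3/2b
6) 3068.182ms=9/2b +511.364ms=3/4b
7) 3579.545ms=21/4b +511.364ms=3/4b
Σ=6b of 6 (88bpm 3/4) — PASS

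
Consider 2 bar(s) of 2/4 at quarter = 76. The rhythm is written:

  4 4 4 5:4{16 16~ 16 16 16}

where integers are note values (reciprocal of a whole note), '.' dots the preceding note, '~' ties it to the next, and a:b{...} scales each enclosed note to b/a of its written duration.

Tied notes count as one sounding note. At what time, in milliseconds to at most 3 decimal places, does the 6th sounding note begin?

1. 0.0ms @ 0 + 789.474ms (1)
2. 789.474ms @ 1 + 789.474ms (1)
3. 1578.947ms @ 2 + 789.474ms (1)
4. 2368.421ms @ 3 + 157.895ms (1/5)
5. 2526.316ms @ 16/5 + 315.789ms (2/5)
6. 2842.105ms @ 18/5 + 157.895ms (1/5)
7. 3000.0ms @ 19/5 + 157.895ms (1/5)

note 6 onset = 18/5b = 2842.105ms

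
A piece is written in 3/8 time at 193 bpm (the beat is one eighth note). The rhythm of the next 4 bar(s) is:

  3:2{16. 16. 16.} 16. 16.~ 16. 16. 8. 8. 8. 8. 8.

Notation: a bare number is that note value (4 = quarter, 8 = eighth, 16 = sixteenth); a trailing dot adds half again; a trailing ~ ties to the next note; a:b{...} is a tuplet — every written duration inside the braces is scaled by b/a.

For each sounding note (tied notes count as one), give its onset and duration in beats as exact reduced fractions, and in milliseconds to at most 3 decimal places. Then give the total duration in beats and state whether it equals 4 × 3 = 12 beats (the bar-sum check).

1) 0.0ms=0b +155.44ms=1/2b
2) 155.44ms=1/2b +155.44ms=1/2b
3) 310.881ms=1b +155.44ms=1/2b
4) 466.321ms=3/2b +233.161ms=3/4b
5) 699.482ms=9/4b +466.321ms=3/2b
6) 1165.803ms=15/4b +233.161ms=3/4b
7) 1398.964ms=9/2b +466.321ms=3/2b
8) 1865.285ms=6b +466.321ms=3/2b
9) 2331.606ms=15/2b +466.321ms=3/2b
10) 2797.927ms=9b +466.321ms=3/2b
11) 3264.249ms=21/2b +466.321ms=3/2b
Σ=12b of 12 (193bpm 3/8) — PASS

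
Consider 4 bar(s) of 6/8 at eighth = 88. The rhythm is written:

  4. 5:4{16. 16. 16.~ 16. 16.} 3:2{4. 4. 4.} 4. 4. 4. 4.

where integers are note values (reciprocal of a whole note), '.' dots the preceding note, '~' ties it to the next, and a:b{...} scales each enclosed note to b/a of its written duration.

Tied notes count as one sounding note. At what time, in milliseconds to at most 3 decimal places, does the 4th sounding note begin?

1. 0.0ms @ 0 + 2045.455ms (3)
2. 2045.455ms @ 3 + 409.091ms (3/5)
3. 2454.545ms @ 18/5 + 409.091ms (3/5)
4. 2863.636ms @ 21/5 + 818.182ms (6/5)
5. 3681.818ms @ 27/5 + 409.091ms (3/5)
6. 4090.909ms @ 6 + 1363.636ms (2)
7. 5454.545ms @ 8 + 1363.636ms (2)
8. 6818.182ms @ 10 + 1363.636ms (2)
9. 8181.818ms @ 12 + 2045.455ms (3)
10. 10227.273ms @ 15 + 2045.455ms (3)
11. 12272.727ms @ 18 + 2045.455ms (3)
12. 14318.182ms @ 21 + 2045.455ms (3)

note 4 onset = 21/5b = 2863.636ms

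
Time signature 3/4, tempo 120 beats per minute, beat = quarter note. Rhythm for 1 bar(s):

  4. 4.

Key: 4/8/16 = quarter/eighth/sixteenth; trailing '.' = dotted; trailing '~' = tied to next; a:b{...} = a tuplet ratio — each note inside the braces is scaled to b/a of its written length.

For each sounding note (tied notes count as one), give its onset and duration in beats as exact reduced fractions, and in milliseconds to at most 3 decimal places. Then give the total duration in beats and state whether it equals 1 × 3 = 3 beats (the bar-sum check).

1) 0.0ms=0b +750.0ms=3/2b
2) 750.0ms=3/2b +750.0ms=3/2b
Σ=3b of 3 (120bpm 3/4) — PASS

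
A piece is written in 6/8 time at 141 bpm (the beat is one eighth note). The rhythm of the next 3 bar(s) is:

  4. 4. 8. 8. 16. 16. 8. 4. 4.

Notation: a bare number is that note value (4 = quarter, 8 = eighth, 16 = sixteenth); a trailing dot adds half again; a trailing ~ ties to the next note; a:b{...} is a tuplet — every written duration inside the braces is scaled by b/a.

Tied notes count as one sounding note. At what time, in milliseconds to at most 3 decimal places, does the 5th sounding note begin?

1. 0.0ms @ 0 + 1276.596ms (3)
2. 1276.596ms @ 3 + 1276.596ms (3)
3. 2553.191ms @ 6 + 638.298ms (3/2)
4. 3191.489ms @ 15/2 + 638.298ms (3/2)
5. 3829.787ms @ 9 + 319.149ms (3/4)
6. 4148.936ms @ 39/4 + 319.149ms (3/4)
7. 4468.085ms @ 21/2 + 638.298ms (3/2)
8. 5106.383ms @ 12 + 1276.596ms (3)
9. 6382.979ms @ 15 + 1276.596ms (3)

note 5 onset = 9b = 3829.787ms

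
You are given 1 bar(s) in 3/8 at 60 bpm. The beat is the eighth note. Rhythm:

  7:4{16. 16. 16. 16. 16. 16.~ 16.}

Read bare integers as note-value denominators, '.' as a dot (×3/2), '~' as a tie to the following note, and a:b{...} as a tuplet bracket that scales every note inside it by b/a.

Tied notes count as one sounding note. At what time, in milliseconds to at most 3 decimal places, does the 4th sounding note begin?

1. 0.0ms @ 0 + 428.571ms (3/7)
2. 428.571ms @ 3/7 + 428.571ms (3/7)
3. 857.143ms @ 6/7 + 428.571ms (3/7)
4. 1285.714ms @ 9/7 + 428.571ms (3/7)
5. 1714.286ms @ 12/7 + 428.571ms (3/7)
6. 2142.857ms @ 15/7 + 857.143ms (6/7)

note 4 onset = 9/7b = 1285.714ms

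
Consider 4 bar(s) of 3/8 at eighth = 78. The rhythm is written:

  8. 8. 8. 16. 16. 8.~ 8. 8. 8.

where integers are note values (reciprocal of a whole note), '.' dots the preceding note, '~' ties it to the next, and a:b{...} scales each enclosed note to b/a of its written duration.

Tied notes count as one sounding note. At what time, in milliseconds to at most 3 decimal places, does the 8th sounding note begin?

note 8 onset = 21/2b = 8076.923ms

1. 0.0ms @ 0 + 1153.846ms (3/2)
2. 1153.846ms @ 3/2 + 1153.846ms (3/2)
3. 2307.692ms @ 3 + 1153.846ms (3/2)
4. 3461.538ms @ 9/2 + 576.923ms (3/4)
5. 4038.462ms @ 21/4 + 576.923ms (3/4)
6. 4615.385ms @ 6 + 2307.692ms (3)
7. 6923.077ms @ 9 + 1153.846ms (3/2)
8. 8076.923ms @ 21/2 + 1153.846ms (3/2)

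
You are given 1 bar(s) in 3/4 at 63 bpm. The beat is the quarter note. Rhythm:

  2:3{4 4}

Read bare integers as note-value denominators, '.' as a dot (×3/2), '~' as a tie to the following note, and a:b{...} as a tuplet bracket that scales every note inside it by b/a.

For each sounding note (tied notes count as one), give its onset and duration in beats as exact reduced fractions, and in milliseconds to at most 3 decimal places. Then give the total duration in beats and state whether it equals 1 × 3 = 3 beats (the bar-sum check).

1) 0.0ms=0b +1428.571ms=3/2b
2) 1428.571ms=3/2b +1428.571ms=3/2b
Σ=3b of 3 (63bpm 3/4) — PASS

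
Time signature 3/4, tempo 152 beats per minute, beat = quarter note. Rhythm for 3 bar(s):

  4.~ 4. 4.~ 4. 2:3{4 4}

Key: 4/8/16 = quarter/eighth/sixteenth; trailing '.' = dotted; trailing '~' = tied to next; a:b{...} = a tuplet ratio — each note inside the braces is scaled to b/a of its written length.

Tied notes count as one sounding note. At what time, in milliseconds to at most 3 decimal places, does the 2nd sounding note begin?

note 2 onset = 3b = 1184.211ms

1. 0.0ms @ 0 + 1184.211ms (3)
2. 1184.211ms @ 3 + 1184.211ms (3)
3. 2368.421ms @ 6 + 592.105ms (3/2)
4. 2960.526ms @ 15/2 + 592.105ms (3/2)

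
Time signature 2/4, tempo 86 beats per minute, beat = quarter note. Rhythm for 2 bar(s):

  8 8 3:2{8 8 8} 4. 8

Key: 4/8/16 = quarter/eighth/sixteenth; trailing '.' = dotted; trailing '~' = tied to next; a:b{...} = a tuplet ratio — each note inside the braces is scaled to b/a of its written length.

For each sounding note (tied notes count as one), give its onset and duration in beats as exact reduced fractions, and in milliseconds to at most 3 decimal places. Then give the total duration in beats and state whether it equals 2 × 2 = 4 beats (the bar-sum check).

1) 0.0ms=0b +348.837ms=1/2b
2) 348.837ms=1/2b +348.837ms=1/2b
3) 697.674ms=1b +232.558ms=1/3b
4) 930.233ms=4/3b +232.558ms=1/3b
5) 1162.791ms=5/3b +232.558ms=1/3b
6) 1395.349ms=2b +1046.512ms=3/2b
7) 2441.86ms=7/2b +348.837ms=1/2b
Σ=4b of 4 (86bpm 2/4) — PASS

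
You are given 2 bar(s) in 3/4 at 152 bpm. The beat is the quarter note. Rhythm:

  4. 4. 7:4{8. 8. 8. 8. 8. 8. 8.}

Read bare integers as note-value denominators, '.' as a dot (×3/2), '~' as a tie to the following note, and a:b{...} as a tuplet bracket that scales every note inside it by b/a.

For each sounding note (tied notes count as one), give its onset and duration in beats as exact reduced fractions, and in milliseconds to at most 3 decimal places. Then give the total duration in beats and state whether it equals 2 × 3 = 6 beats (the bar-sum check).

1) 0.0ms=0b +592.105ms=3/2b
2) 592.105ms=3/2b +592.105ms=3/2b
3) 1184.211ms=3b +169.173ms=3/7b
4) 1353.383ms=24/7b +169.173ms=3/7b
5) 1522.556ms=27/7b +169.173ms=3/7b
6) 1691.729ms=30/7b +169.173ms=3/7b
7) 1860.902ms=33/7b +169.173ms=3/7b
8) 2030.075ms=36/7b +169.173ms=3/7b
9) 2199.248ms=39/7b +169.173ms=3/7b
Σ=6b of 6 (152bpm 3/4) — PASS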